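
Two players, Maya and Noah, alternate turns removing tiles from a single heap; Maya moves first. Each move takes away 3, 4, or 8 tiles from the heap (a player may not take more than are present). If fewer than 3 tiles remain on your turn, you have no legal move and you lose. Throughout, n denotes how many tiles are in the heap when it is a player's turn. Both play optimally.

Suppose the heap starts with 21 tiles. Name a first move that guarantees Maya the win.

Remove 8, leaving 13.

Positions with no move are L. A position that does have a move is losing for the player to move precisely when every available move leads to a winning position for the opponent. Fill in the labels:
n=0: no move → L
n=1: no move → L
n=2: no move → L
n=3: →0(L), so W
n=4: →1(L), so W
n=5: →2(L), so W
n=6: →2(L), so W
n=7: →4(W), 3(W) — all W, so L
n=8: →0(L), so W
n=9: →1(L), so W
n=10: →7(L), so W
n=11: →7(L), so W
n=12: →9(W), 8(W), 4(W) — all W, so L
n=13: →10(W), 9(W), 5(W) — all W, so L
n=14: →11(W), 10(W), 6(W) — all W, so L
n=15: →12(L), so W
n=16: →13(L), so W
n=17: →14(L), so W
n=18: →14(L), so W
n=19: →16(W), 15(W), 11(W) — all W, so L
n=20: →12(L), so W
n=21: →13(L), so W
From 21, the L positions reachable in one move are: 13.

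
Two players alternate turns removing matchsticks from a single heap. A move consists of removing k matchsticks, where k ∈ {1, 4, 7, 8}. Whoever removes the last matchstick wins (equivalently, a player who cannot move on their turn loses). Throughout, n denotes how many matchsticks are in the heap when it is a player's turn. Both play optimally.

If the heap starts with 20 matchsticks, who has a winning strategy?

Label each position W (a win for the player to move) or L (a loss). A position with no legal move is L; any other position is W exactly when some move reaches an L, and L when every move reaches a W.
n=0: no move → L
n=1: W (go to 0, an L position)
n=2: L (sole option 1(W) is W)
n=3: W (go to 2, an L position)
n=4: W (go to 0, an L position)
n=5: L (options 4(W), 1(W) are all W)
n=6: W (go to 5, an L position)
n=7: W (go to 0, an L position)
n=8: W (go to 0, an L position)
n=9: W (go to 5, an L position)
n=10: W (go to 2, an L position)
n=11: L (options 10(W), 7(W), 4(W), 3(W) are all W)
n=12: W (go to 11, an L position)
n=13: W (go to 5, an L position)
n=14: L (options 13(W), 10(W), 7(W), 6(W) are all W)
n=15: W (go to 14, an L position)
n=16: L (options 15(W), 12(W), 9(W), 8(W) are all W)
n=17: W (go to 16, an L position)
n=18: W (go to 14, an L position)
n=19: W (go to 11, an L position)
n=20: W (go to 16, an L position)
The starting position 20 is W: the player to move should remove 4, leaving 16, handing over an L position.

The first player wins.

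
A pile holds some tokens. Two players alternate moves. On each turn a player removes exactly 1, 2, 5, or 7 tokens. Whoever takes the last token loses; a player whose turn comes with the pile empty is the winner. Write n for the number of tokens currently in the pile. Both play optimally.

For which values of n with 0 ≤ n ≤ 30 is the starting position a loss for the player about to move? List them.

Label each position W (a win for the player to move) or L (a loss). A position with no legal move is W; any other position is W exactly when some move reaches an L, and L when every move reaches a W.
n=0: no move; the opponent has just taken the last token and therefore loses → W
n=1: →0(W) only, which is W, so L
n=2: →1(L), so W
n=3: →1(L), so W
n=4: →3(W), 2(W) — all W, so L
n=5: →4(L), so W
n=6: →4(L), so W
n=7: →6(W), 5(W), 2(W), 0(W) — all W, so L
n=8: →7(L), so W
n=9: →7(L), so W
n=10: →9(W), 8(W), 5(W), 3(W) — all W, so L
n=11: →10(L), so W
n=12: →10(L), so W
n=13: →12(W), 11(W), 8(W), 6(W) — all W, so L
n=14: →13(L), so W
n=15: →13(L), so W
n=16: →15(W), 14(W), 11(W), 9(W) — all W, so L
n=17: →16(L), so W
n=18: →16(L), so W
n=19: →18(W), 17(W), 14(W), 12(W) — all W, so L
n=20: →19(L), so W
n=21: →19(L), so W
n=22: →21(W), 20(W), 17(W), 15(W) — all W, so L
n=23: →22(L), so W
n=24: →22(L), so W
n=25: →24(W), 23(W), 20(W), 18(W) — all W, so L
n=26: →25(L), so W
n=27: →25(L), so W
n=28: →27(W), 26(W), 23(W), 21(W) — all W, so L
n=29: →28(L), so W
n=30: →28(L), so W
Reading off the rows marked L gives the requested list; there are 10 such values of n.

1, 4, 7, 10, 13, 16, 19, 22, 25, 28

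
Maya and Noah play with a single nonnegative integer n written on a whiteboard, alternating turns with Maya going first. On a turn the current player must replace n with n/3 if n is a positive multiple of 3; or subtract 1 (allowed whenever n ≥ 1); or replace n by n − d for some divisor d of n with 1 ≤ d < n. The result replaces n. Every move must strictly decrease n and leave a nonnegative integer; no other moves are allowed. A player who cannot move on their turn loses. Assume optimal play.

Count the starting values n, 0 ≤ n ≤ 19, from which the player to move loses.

9

Use the standard recursion: the mover loses at a terminal position; elsewhere, the mover wins exactly when some move hands the opponent an L position.
n=0: no move → L
n=1: W (go to 0, an L position)
n=2: L (sole option 1(W) is W)
n=3: W (go to 2, an L position)
n=4: W (go to 2, an L position)
n=5: L (sole option 4(W) is W)
n=6: W (go to 2, an L position)
n=7: L (sole option 6(W) is W)
n=8: W (go to 7, an L position)
n=9: L (options 3(W), 6(W), 8(W) are all W)
n=10: W (go to 5, an L position)
n=11: L (sole option 10(W) is W)
n=12: W (go to 9, an L position)
n=13: L (sole option 12(W) is W)
n=14: W (go to 7, an L position)
n=15: W (go to 5, an L position)
n=16: L (options 8(W), 12(W), 14(W), 15(W) are all W)
n=17: W (go to 16, an L position)
n=18: W (go to 9, an L position)
n=19: L (sole option 18(W) is W)
L entries with 0 ≤ n ≤ 19: n = 0, 2, 5, 7, 9, 11, 13, 16, 19; that makes 9.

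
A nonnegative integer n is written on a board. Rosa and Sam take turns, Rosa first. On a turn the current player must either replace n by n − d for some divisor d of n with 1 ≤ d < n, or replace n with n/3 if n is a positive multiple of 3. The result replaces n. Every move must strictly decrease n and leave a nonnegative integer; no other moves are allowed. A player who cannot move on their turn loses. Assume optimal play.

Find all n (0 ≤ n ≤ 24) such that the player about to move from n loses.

0, 1, 4, 7, 9, 11, 13, 15, 17, 19, 23

Use the standard recursion: the mover loses at a terminal position; elsewhere, the mover wins exactly when some move hands the opponent an L position.
n=0: no move → L
n=1: no move → L
n=2: →1(L), so W
n=3: →1(L), so W
n=4: →2(W), 3(W) — all W, so L
n=5: →4(L), so W
n=6: →4(L), so W
n=7: →6(W) only, which is W, so L
n=8: →4(L), so W
n=9: →3(W), 6(W), 8(W) — all W, so L
n=10: →9(L), so W
n=11: →10(W) only, which is W, so L
n=12: →4(L), so W
n=13: →12(W) only, which is W, so L
n=14: →7(L), so W
n=15: →5(W), 10(W), 12(W), 14(W) — all W, so L
n=16: →15(L), so W
n=17: →16(W) only, which is W, so L
n=18: →9(L), so W
n=19: →18(W) only, which is W, so L
n=20: →15(L), so W
n=21: →7(L), so W
n=22: →11(L), so W
n=23: →22(W) only, which is W, so L
n=24: →23(L), so W
The losing starting values of n are exactly the entries labelled L in this table (11 of them).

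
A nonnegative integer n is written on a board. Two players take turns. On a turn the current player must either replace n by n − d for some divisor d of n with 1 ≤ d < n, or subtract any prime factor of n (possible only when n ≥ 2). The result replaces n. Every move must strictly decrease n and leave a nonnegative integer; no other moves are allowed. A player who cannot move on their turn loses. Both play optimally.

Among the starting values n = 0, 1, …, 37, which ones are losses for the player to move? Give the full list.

0, 1, 4, 9, 14, 20, 26, 32, 35

Use the standard recursion: the mover loses at a terminal position; elsewhere, the mover wins exactly when some move hands the opponent an L position.
n=0: no move → L
n=1: no move → L
n=2: reaches L-position 0 → W
n=3: reaches L-position 0 → W
n=4: only reaches 2(W), 3(W), all W → L
n=5: reaches L-position 0 → W
n=6: reaches L-position 4 → W
n=7: reaches L-position 0 → W
n=8: reaches L-position 4 → W
n=9: only reaches 6(W), 8(W), all W → L
n=10: reaches L-position 9 → W
n=11: reaches L-position 0 → W
n=12: reaches L-position 9 → W
n=13: reaches L-position 0 → W
n=14: only reaches 7(W), 12(W), 13(W), all W → L
n=15: reaches L-position 14 → W
n=16: reaches L-position 14 → W
n=17: reaches L-position 0 → W
n=18: reaches L-position 9 → W
n=19: reaches L-position 0 → W
n=20: only reaches 10(W), 15(W), 16(W), 18(W), 19(W), all W → L
n=21: reaches L-position 14 → W
n=22: reaches L-position 20 → W
n=23: reaches L-position 0 → W
n=24: reaches L-position 20 → W
n=25: reaches L-position 20 → W
n=26: only reaches 13(W), 24(W), 25(W), all W → L
n=27: reaches L-position 26 → W
n=28: reaches L-position 14 → W
n=29: reaches L-position 0 → W
n=30: reaches L-position 20 → W
n=31: reaches L-position 0 → W
n=32: only reaches 16(W), 24(W), 28(W), 30(W), 31(W), all W → L
n=33: reaches L-position 32 → W
n=34: reaches L-position 32 → W
n=35: only reaches 28(W), 30(W), 34(W), all W → L
n=36: reaches L-position 32 → W
n=37: reaches L-position 0 → W
Reading off the rows marked L gives the requested list; there are 9 such values of n.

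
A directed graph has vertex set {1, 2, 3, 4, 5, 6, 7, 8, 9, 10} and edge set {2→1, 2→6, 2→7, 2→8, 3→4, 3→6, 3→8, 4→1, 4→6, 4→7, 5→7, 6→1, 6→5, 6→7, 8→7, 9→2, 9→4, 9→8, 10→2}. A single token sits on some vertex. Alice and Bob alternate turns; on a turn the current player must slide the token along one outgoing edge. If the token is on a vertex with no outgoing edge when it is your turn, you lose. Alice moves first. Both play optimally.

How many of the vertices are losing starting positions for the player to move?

Work bottom-up. With no move the player to move loses. Otherwise the position is W if at least one move leads to an L position for the opponent, and L if every move leads to a W.
Every edge goes from a vertex to one that appears earlier in the order 1, 7, 8, 5, 6, 2, 4, 9, 3, 10, so processing vertices in that order labels each vertex after all of its successors.
1: no outgoing edge → L
7: no outgoing edge → L
8: W (go to 7, an L position)
5: W (go to 7, an L position)
6: W (go to 7, an L position)
2: W (go to 7, an L position)
4: W (go to 7, an L position)
9: L (options 4(W), 2(W), 8(W) are all W)
3: L (options 4(W), 6(W), 8(W) are all W)
10: L (sole option 2(W) is W)
The L vertices are 1, 3, 7, 9, 10; that is 5 in all.

5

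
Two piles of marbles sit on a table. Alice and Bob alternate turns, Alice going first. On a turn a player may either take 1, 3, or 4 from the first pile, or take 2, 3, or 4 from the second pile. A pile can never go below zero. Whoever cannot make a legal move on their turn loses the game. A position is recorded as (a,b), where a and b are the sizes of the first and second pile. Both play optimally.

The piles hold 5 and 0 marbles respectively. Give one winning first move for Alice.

Compute win/loss labels from the base case upward. A position with no move is L. Any other position is W if it can reach an L in one move, else L.
No move ever increases a pile, so every position that can arise here has a ≤ 5 and b ≤ 0; it is enough to label the cells with 0 ≤ a ≤ 5 and 0 ≤ b ≤ 0.
Every move lowers a or b (never raises either), so fill the grid row by row in increasing a, and left to right within a row: each cell's successors are then already labelled.
      b=0
a=0:    L
a=1:    W
a=2:    L
a=3:    W
a=4:    W
a=5:    W
Cells with no legal move (terminal, hence L): (0,0).
The remaining L cells, each justified by listing all of its moves:
(2,0): →(1,0)(W) only, which is W, so L
Every other cell has at least one move into one of the L cells above, so it is W.
From (5,0), the L positions reachable in one move are: (2,0).

Move to (2,0).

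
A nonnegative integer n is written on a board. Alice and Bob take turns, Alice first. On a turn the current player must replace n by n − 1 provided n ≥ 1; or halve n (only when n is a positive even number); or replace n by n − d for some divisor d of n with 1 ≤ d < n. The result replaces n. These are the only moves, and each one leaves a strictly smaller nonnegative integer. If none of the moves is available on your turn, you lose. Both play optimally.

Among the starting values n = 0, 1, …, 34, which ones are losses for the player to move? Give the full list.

0, 2, 5, 7, 9, 11, 13, 15, 17, 19, 21, 23, 25, 27, 29, 31, 33

Work bottom-up. With no move the player to move loses. Otherwise the position is W if at least one move leads to an L position for the opponent, and L if every move leads to a W.
n=0: no move → L
n=1: can move to 0, which is L ⇒ W
n=2: the only move is to 1(W), a W ⇒ L
n=3: can move to 2, which is L ⇒ W
n=4: can move to 2, which is L ⇒ W
n=5: the only move is to 4(W), a W ⇒ L
n=6: can move to 5, which is L ⇒ W
n=7: the only move is to 6(W), a W ⇒ L
n=8: can move to 7, which is L ⇒ W
n=9: moves to 6(W), 8(W); every one is W ⇒ L
n=10: can move to 5, which is L ⇒ W
n=11: the only move is to 10(W), a W ⇒ L
n=12: can move to 9, which is L ⇒ W
n=13: the only move is to 12(W), a W ⇒ L
n=14: can move to 7, which is L ⇒ W
n=15: moves to 10(W), 12(W), 14(W); every one is W ⇒ L
n=16: can move to 15, which is L ⇒ W
n=17: the only move is to 16(W), a W ⇒ L
n=18: can move to 9, which is L ⇒ W
n=19: the only move is to 18(W), a W ⇒ L
n=20: can move to 15, which is L ⇒ W
n=21: moves to 14(W), 18(W), 20(W); every one is W ⇒ L
n=22: can move to 11, which is L ⇒ W
n=23: the only move is to 22(W), a W ⇒ L
n=24: can move to 21, which is L ⇒ W
n=25: moves to 20(W), 24(W); every one is W ⇒ L
n=26: can move to 13, which is L ⇒ W
n=27: moves to 18(W), 24(W), 26(W); every one is W ⇒ L
n=28: can move to 21, which is L ⇒ W
n=29: the only move is to 28(W), a W ⇒ L
n=30: can move to 15, which is L ⇒ W
n=31: the only move is to 30(W), a W ⇒ L
n=32: can move to 31, which is L ⇒ W
n=33: moves to 22(W), 30(W), 32(W); every one is W ⇒ L
n=34: can move to 17, which is L ⇒ W
The losing starting values of n are exactly the entries labelled L in this table (17 of them).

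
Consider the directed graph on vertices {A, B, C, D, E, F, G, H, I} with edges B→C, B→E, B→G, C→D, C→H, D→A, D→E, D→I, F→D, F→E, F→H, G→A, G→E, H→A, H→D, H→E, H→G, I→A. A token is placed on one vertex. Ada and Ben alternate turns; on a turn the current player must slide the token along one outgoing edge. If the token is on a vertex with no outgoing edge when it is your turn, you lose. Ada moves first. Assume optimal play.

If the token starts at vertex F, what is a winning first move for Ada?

Compute win/loss labels from the base case upward. A position with no move is L. Any other position is W if it can reach an L in one move, else L.
Every edge goes from a vertex to one that appears earlier in the order A, E, G, I, D, H, C, B, F, so processing vertices in that order labels each vertex after all of its successors.
A: no outgoing edge → L
E: no outgoing edge → L
G: reaches L-position E → W
I: reaches L-position A → W
D: reaches L-position E → W
H: reaches L-position E → W
C: only reaches H(W), D(W), all W → L
B: reaches L-position C → W
F: reaches L-position E → W
From F, the L positions reachable in one move are: E.

Move to E.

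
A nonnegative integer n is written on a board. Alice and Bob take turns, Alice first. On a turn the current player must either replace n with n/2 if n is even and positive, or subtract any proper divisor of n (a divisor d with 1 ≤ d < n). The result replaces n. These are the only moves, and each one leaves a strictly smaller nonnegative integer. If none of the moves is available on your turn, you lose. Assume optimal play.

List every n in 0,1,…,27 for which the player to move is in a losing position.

0, 1, 3, 5, 7, 9, 11, 13, 15, 17, 19, 21, 23, 25, 27

Label each position W (a win for the player to move) or L (a loss). A position with no legal move is L; any other position is W exactly when some move reaches an L, and L when every move reaches a W.
n=0: no move → L
n=1: no move → L
n=2: reaches L-position 1 → W
n=3: only reaches 2(W), which is W → L
n=4: reaches L-position 3 → W
n=5: only reaches 4(W), which is W → L
n=6: reaches L-position 3 → W
n=7: only reaches 6(W), which is W → L
n=8: reaches L-position 7 → W
n=9: only reaches 6(W), 8(W), all W → L
n=10: reaches L-position 5 → W
n=11: only reaches 10(W), which is W → L
n=12: reaches L-position 9 → W
n=13: only reaches 12(W), which is W → L
n=14: reaches L-position 7 → W
n=15: only reaches 10(W), 12(W), 14(W), all W → L
n=16: reaches L-position 15 → W
n=17: only reaches 16(W), which is W → L
n=18: reaches L-position 9 → W
n=19: only reaches 18(W), which is W → L
n=20: reaches L-position 15 → W
n=21: only reaches 14(W), 18(W), 20(W), all W → L
n=22: reaches L-position 11 → W
n=23: only reaches 22(W), which is W → L
n=24: reaches L-position 21 → W
n=25: only reaches 20(W), 24(W), all W → L
n=26: reaches L-position 13 → W
n=27: only reaches 18(W), 24(W), 26(W), all W → L
The losing starting values of n are exactly the entries labelled L in this table (15 of them).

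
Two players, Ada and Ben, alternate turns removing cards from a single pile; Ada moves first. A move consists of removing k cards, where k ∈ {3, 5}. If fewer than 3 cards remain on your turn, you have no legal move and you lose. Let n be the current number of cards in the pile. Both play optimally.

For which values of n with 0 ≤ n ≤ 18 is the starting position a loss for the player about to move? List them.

0, 1, 2, 8, 9, 10, 16, 17, 18

Classify positions by backward induction: terminal positions (no move available) are L. From any other position, the mover wins iff some move reaches an L.
n=0: no move → L
n=1: no move → L
n=2: no move → L
n=3: →0(L), so W
n=4: →1(L), so W
n=5: →2(L), so W
n=6: →1(L), so W
n=7: →2(L), so W
n=8: →5(W), 3(W) — all W, so L
n=9: →6(W), 4(W) — all W, so L
n=10: →7(W), 5(W) — all W, so L
n=11: →8(L), so W
n=12: →9(L), so W
n=13: →10(L), so W
n=14: →9(L), so W
n=15: →10(L), so W
n=16: →13(W), 11(W) — all W, so L
n=17: →14(W), 12(W) — all W, so L
n=18: →15(W), 13(W) — all W, so L
The losing starting values of n are exactly the entries labelled L in this table (9 of them).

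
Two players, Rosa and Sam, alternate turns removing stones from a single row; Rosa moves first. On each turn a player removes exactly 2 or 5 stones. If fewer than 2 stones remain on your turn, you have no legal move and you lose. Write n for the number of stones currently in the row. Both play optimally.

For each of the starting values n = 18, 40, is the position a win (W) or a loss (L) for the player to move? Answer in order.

18: L, 40: W

Use the standard recursion: the mover loses at a terminal position; elsewhere, the mover wins exactly when some move hands the opponent an L position.
n=0: no move → L
n=1: no move → L
n=2: can move to 0, which is L ⇒ W
n=3: can move to 1, which is L ⇒ W
n=4: the only move is to 2(W), a W ⇒ L
n=5: can move to 0, which is L ⇒ W
n=6: can move to 4, which is L ⇒ W
n=7: moves to 5(W), 2(W); every one is W ⇒ L
n=8: moves to 6(W), 3(W); every one is W ⇒ L
n=9: can move to 7, which is L ⇒ W
n=10: can move to 8, which is L ⇒ W
n=11: moves to 9(W), 6(W); every one is W ⇒ L
n=12: can move to 7, which is L ⇒ W
n=13: can move to 11, which is L ⇒ W
n=14: moves to 12(W), 9(W); every one is W ⇒ L
n=15: moves to 13(W), 10(W); every one is W ⇒ L
n=16: can move to 14, which is L ⇒ W
n=17: can move to 15, which is L ⇒ W
n=18: moves to 16(W), 13(W); every one is W ⇒ L
n=19: can move to 14, which is L ⇒ W
n=20: can move to 18, which is L ⇒ W
n=21: moves to 19(W), 16(W); every one is W ⇒ L
n=22: moves to 20(W), 17(W); every one is W ⇒ L
n=23: can move to 21, which is L ⇒ W
n=24: can move to 22, which is L ⇒ W
n=25: moves to 23(W), 20(W); every one is W ⇒ L
n=26: can move to 21, which is L ⇒ W
n=27: can move to 25, which is L ⇒ W
n=28: moves to 26(W), 23(W); every one is W ⇒ L
n=29: moves to 27(W), 24(W); every one is W ⇒ L
n=30: can move to 28, which is L ⇒ W
n=31: can move to 29, which is L ⇒ W
n=32: moves to 30(W), 27(W); every one is W ⇒ L
n=33: can move to 28, which is L ⇒ W
n=34: can move to 32, which is L ⇒ W
n=35: moves to 33(W), 30(W); every one is W ⇒ L
n=36: moves to 34(W), 31(W); every one is W ⇒ L
n=37: can move to 35, which is L ⇒ W
n=38: can move to 36, which is L ⇒ W
n=39: moves to 37(W), 34(W); every one is W ⇒ L
n=40: can move to 35, which is L ⇒ W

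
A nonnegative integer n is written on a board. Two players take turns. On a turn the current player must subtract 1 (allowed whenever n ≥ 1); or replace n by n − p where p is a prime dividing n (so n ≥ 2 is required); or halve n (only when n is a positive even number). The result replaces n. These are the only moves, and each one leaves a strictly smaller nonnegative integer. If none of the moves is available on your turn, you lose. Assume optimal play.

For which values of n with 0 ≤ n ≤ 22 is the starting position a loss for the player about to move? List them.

Use the standard recursion: the mover loses at a terminal position; elsewhere, the mover wins exactly when some move hands the opponent an L position.
n=0: no move → L
n=1: can move to 0, which is L ⇒ W
n=2: can move to 0, which is L ⇒ W
n=3: can move to 0, which is L ⇒ W
n=4: moves to 2(W), 3(W); every one is W ⇒ L
n=5: can move to 0, which is L ⇒ W
n=6: can move to 4, which is L ⇒ W
n=7: can move to 0, which is L ⇒ W
n=8: can move to 4, which is L ⇒ W
n=9: moves to 6(W), 8(W); every one is W ⇒ L
n=10: can move to 9, which is L ⇒ W
n=11: can move to 0, which is L ⇒ W
n=12: can move to 9, which is L ⇒ W
n=13: can move to 0, which is L ⇒ W
n=14: moves to 7(W), 12(W), 13(W); every one is W ⇒ L
n=15: can move to 14, which is L ⇒ W
n=16: can move to 14, which is L ⇒ W
n=17: can move to 0, which is L ⇒ W
n=18: can move to 9, which is L ⇒ W
n=19: can move to 0, which is L ⇒ W
n=20: moves to 10(W), 15(W), 18(W), 19(W); every one is W ⇒ L
n=21: can move to 14, which is L ⇒ W
n=22: can move to 20, which is L ⇒ W
Reading off the rows marked L gives the requested list; there are 5 such values of n.

0, 4, 9, 14, 20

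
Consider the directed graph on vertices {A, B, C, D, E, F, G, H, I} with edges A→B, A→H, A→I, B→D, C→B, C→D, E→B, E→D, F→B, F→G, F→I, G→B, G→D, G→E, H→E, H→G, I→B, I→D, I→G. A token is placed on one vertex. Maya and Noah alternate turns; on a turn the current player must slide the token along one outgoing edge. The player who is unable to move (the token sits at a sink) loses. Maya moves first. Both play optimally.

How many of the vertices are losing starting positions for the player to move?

Classify positions by backward induction: terminal positions (no move available) are L. From any other position, the mover wins iff some move reaches an L.
Every edge goes from a vertex to one that appears earlier in the order D, B, E, G, I, C, F, H, A, so processing vertices in that order labels each vertex after all of its successors.
D: no outgoing edge → L
B: →D(L), so W
E: →D(L), so W
G: →D(L), so W
I: →D(L), so W
C: →D(L), so W
F: →I(W), G(W), B(W) — all W, so L
H: →G(W), E(W) — all W, so L
A: →H(L), so W
The L vertices are D, F, H; that is 3 in all.

3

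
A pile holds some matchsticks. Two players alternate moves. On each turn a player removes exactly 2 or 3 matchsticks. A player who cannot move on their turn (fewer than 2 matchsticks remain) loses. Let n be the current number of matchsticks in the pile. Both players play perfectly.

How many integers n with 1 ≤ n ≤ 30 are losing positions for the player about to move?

12

Classify positions by backward induction: terminal positions (no move available) are L. From any other position, the mover wins iff some move reaches an L.
n=0: no move → L
n=1: no move → L
n=2: can move to 0, which is L ⇒ W
n=3: can move to 1, which is L ⇒ W
n=4: can move to 1, which is L ⇒ W
n=5: moves to 3(W), 2(W); every one is W ⇒ L
n=6: moves to 4(W), 3(W); every one is W ⇒ L
n=7: can move to 5, which is L ⇒ W
n=8: can move to 6, which is L ⇒ W
n=9: can move to 6, which is L ⇒ W
n=10: moves to 8(W), 7(W); every one is W ⇒ L
n=11: moves to 9(W), 8(W); every one is W ⇒ L
n=12: can move to 10, which is L ⇒ W
n=13: can move to 11, which is L ⇒ W
n=14: can move to 11, which is L ⇒ W
n=15: moves to 13(W), 12(W); every one is W ⇒ L
n=16: moves to 14(W), 13(W); every one is W ⇒ L
n=17: can move to 15, which is L ⇒ W
n=18: can move to 16, which is L ⇒ W
n=19: can move to 16, which is L ⇒ W
n=20: moves to 18(W), 17(W); every one is W ⇒ L
n=21: moves to 19(W), 18(W); every one is W ⇒ L
n=22: can move to 20, which is L ⇒ W
n=23: can move to 21, which is L ⇒ W
n=24: can move to 21, which is L ⇒ W
n=25: moves to 23(W), 22(W); every one is W ⇒ L
n=26: moves to 24(W), 23(W); every one is W ⇒ L
n=27: can move to 25, which is L ⇒ W
n=28: can move to 26, which is L ⇒ W
n=29: can move to 26, which is L ⇒ W
n=30: moves to 28(W), 27(W); every one is W ⇒ L
L entries with 1 ≤ n ≤ 30 (n=0 is outside the asked range and is not counted): n = 1, 5, 6, 10, 11, 15, 16, 20, 21, 25, 26, 30; that makes 12.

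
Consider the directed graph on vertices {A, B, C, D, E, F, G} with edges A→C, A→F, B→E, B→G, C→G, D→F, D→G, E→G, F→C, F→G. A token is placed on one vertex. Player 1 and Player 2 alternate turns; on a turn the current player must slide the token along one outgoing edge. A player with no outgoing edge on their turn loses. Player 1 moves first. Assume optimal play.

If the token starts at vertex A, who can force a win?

Compute win/loss labels from the base case upward. A position with no move is L. Any other position is W if it can reach an L in one move, else L.
Every edge goes from a vertex to one that appears earlier in the order G, E, C, F, A, D, B, so processing vertices in that order labels each vertex after all of its successors.
G: no outgoing edge → L
E: can move to G, which is L ⇒ W
C: can move to G, which is L ⇒ W
F: can move to G, which is L ⇒ W
A: moves to F(W), C(W); every one is W ⇒ L
D: can move to G, which is L ⇒ W
B: can move to G, which is L ⇒ W
Every move from A reaches a W position, so the mover loses.

Player 2 wins.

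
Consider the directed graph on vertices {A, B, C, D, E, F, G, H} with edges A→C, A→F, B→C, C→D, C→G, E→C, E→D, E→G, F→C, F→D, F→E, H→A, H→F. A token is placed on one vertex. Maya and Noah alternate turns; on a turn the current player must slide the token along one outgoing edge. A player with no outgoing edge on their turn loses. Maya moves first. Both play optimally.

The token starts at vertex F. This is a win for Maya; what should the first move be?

Move to D.

Use the standard recursion: the mover loses at a terminal position; elsewhere, the mover wins exactly when some move hands the opponent an L position.
Every edge goes from a vertex to one that appears earlier in the order G, D, C, E, F, A, B, H, so processing vertices in that order labels each vertex after all of its successors.
G: no outgoing edge → L
D: no outgoing edge → L
C: can move to D, which is L ⇒ W
E: can move to D, which is L ⇒ W
F: can move to D, which is L ⇒ W
A: moves to F(W), C(W); every one is W ⇒ L
B: the only move is to C(W), a W ⇒ L
H: can move to A, which is L ⇒ W
From F, the L positions reachable in one move are: D.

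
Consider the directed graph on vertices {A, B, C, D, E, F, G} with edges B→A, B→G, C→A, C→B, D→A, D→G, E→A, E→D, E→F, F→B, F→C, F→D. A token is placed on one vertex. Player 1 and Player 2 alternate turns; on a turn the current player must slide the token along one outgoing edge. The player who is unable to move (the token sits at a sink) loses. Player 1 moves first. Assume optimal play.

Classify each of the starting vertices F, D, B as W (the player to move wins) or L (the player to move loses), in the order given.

F: L, D: W, B: W

Positions with no move are L. A position that does have a move is losing for the player to move precisely when every available move leads to a winning position for the opponent. Fill in the labels:
Every edge goes from a vertex to one that appears earlier in the order G, A, B, D, C, F, E, so processing vertices in that order labels each vertex after all of its successors.
G: no outgoing edge → L
A: no outgoing edge → L
B: can move to A, which is L ⇒ W
D: can move to A, which is L ⇒ W
C: can move to A, which is L ⇒ W
F: moves to C(W), D(W), B(W); every one is W ⇒ L
E: can move to F, which is L ⇒ W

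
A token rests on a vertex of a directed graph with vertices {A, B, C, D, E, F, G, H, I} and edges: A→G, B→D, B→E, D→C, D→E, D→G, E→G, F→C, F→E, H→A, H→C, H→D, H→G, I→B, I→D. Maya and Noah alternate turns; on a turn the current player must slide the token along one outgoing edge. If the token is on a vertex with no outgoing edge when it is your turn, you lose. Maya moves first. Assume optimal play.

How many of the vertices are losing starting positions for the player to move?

3

Classify positions by backward induction: terminal positions (no move available) are L. From any other position, the mover wins iff some move reaches an L.
Every edge goes from a vertex to one that appears earlier in the order G, C, E, D, A, H, F, B, I, so processing vertices in that order labels each vertex after all of its successors.
G: no outgoing edge → L
C: no outgoing edge → L
E: reaches L-position G → W
D: reaches L-position C → W
A: reaches L-position G → W
H: reaches L-position C → W
F: reaches L-position C → W
B: only reaches D(W), E(W), all W → L
I: reaches L-position B → W
The L vertices are B, C, G; that is 3 in all.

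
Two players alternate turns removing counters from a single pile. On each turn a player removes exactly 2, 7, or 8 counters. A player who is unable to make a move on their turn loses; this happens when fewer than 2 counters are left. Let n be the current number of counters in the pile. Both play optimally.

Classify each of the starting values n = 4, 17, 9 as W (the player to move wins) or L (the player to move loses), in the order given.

Classify positions by backward induction: terminal positions (no move available) are L. From any other position, the mover wins iff some move reaches an L.
n=0: no move → L
n=1: no move → L
n=2: →0(L), so W
n=3: →1(L), so W
n=4: →2(W) only, which is W, so L
n=5: →3(W) only, which is W, so L
n=6: →4(L), so W
n=7: →5(L), so W
n=8: →1(L), so W
n=9: →1(L), so W
n=10: →8(W), 3(W), 2(W) — all W, so L
n=11: →4(L), so W
n=12: →10(L), so W
n=13: →5(L), so W
n=14: →12(W), 7(W), 6(W) — all W, so L
n=15: →13(W), 8(W), 7(W) — all W, so L
n=16: →14(L), so W
n=17: →15(L), so W

4: L, 17: W, 9: W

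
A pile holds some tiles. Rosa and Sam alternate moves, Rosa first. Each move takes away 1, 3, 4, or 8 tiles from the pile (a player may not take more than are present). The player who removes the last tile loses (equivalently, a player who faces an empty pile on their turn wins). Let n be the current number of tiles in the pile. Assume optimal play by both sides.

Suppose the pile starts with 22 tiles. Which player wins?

Sam wins.

Positions with no move are W. A position that does have a move is losing for the player to move precisely when every available move leads to a winning position for the opponent. Fill in the labels:
n=0: no move; the opponent has just taken the last tile and therefore loses → W
n=1: the only move is to 0(W), a W ⇒ L
n=2: can move to 1, which is L ⇒ W
n=3: moves to 2(W), 0(W); every one is W ⇒ L
n=4: can move to 3, which is L ⇒ W
n=5: can move to 1, which is L ⇒ W
n=6: can move to 3, which is L ⇒ W
n=7: can move to 3, which is L ⇒ W
n=8: moves to 7(W), 5(W), 4(W), 0(W); every one is W ⇒ L
n=9: can move to 8, which is L ⇒ W
n=10: moves to 9(W), 7(W), 6(W), 2(W); every one is W ⇒ L
n=11: can move to 10, which is L ⇒ W
n=12: can move to 8, which is L ⇒ W
n=13: can move to 10, which is L ⇒ W
n=14: can move to 10, which is L ⇒ W
n=15: moves to 14(W), 12(W), 11(W), 7(W); every one is W ⇒ L
n=16: can move to 15, which is L ⇒ W
n=17: moves to 16(W), 14(W), 13(W), 9(W); every one is W ⇒ L
n=18: can move to 17, which is L ⇒ W
n=19: can move to 15, which is L ⇒ W
n=20: can move to 17, which is L ⇒ W
n=21: can move to 17, which is L ⇒ W
n=22: moves to 21(W), 19(W), 18(W), 14(W); every one is W ⇒ L
The starting position 22 is L: whatever Rosa does, the opponent receives a W position.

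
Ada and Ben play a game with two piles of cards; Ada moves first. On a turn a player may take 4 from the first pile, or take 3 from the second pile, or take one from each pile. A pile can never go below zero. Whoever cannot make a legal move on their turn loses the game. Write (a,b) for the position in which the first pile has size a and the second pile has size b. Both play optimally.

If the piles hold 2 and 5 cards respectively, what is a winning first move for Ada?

Move to (2,2).

Classify positions by backward induction: terminal positions (no move available) are L. From any other position, the mover wins iff some move reaches an L.
No move ever increases a pile, so every position that can arise here has a ≤ 2 and b ≤ 5; it is enough to label the cells with 0 ≤ a ≤ 2 and 0 ≤ b ≤ 5.
Every move lowers a or b (never raises either), so fill the grid row by row in increasing a, and left to right within a row: each cell's successors are then already labelled.
      b=0  b=1  b=2  b=3  b=4  b=5
a=0:    L    L    L    W    W    W
a=1:    L    W    W    W    L    L
a=2:    L    W    L    W    L    W
Cells with no legal move (terminal, hence L): (0,0), (0,1), (0,2), (1,0), (2,0).
The remaining L cells, each justified by listing all of its moves:
(1,4): moves to (1,1)(W), (0,3)(W); every one is W ⇒ L
(1,5): moves to (1,2)(W), (0,4)(W); every one is W ⇒ L
(2,2): the only move is to (1,1)(W), a W ⇒ L
(2,4): moves to (2,1)(W), (1,3)(W); every one is W ⇒ L
Every other cell has at least one move into one of the L cells above, so it is W.
From (2,5), the L positions reachable in one move are: (2,2), (1,4). Any move reaching one of these is winning.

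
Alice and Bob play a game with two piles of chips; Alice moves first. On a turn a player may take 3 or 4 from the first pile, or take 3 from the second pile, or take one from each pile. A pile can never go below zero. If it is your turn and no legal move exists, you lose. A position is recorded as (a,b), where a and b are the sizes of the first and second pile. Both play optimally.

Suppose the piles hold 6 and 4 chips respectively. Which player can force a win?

Positions with no move are L. A position that does have a move is losing for the player to move precisely when every available move leads to a winning position for the opponent. Fill in the labels:
No move ever increases a pile, so every position that can arise here has a ≤ 6 and b ≤ 4; it is enough to label the cells with 0 ≤ a ≤ 6 and 0 ≤ b ≤ 4.
Every move lowers a or b (never raises either), so fill the grid row by row in increasing a, and left to right within a row: each cell's successors are then already labelled.
      b=0  b=1  b=2  b=3  b=4
a=0:    L    L    L    W    W
a=1:    L    W    W    W    L
a=2:    L    W    L    W    L
a=3:    W    W    W    W    L
a=4:    W    W    W    L    W
a=5:    W    L    W    L    W
a=6:    W    L    W    L    W
Cells with no legal move (terminal, hence L): (0,0), (0,1), (0,2), (1,0), (2,0).
The remaining L cells, each justified by listing all of its moves:
(1,4): moves to (1,1)(W), (0,3)(W); every one is W ⇒ L
(2,2): the only move is to (1,1)(W), a W ⇒ L
(2,4): moves to (2,1)(W), (1,3)(W); every one is W ⇒ L
(3,4): moves to (0,4)(W), (3,1)(W), (2,3)(W); every one is W ⇒ L
(4,3): moves to (1,3)(W), (0,3)(W), (4,0)(W), (3,2)(W); every one is W ⇒ L
(5,1): moves to (2,1)(W), (1,1)(W), (4,0)(W); every one is W ⇒ L
(5,3): moves to (2,3)(W), (1,3)(W), (5,0)(W), (4,2)(W); every one is W ⇒ L
(6,1): moves to (3,1)(W), (2,1)(W), (5,0)(W); every one is W ⇒ L
(6,3): moves to (3,3)(W), (2,3)(W), (6,0)(W), (5,2)(W); every one is W ⇒ L
Every other cell has at least one move into one of the L cells above, so it is W.
From (6,4) Alice can move to (3,4), reaching an L position.

Alice wins.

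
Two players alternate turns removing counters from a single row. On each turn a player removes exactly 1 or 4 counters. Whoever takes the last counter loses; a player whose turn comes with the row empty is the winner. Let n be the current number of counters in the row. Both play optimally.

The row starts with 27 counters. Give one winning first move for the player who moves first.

Remove 1, leaving 26.

Use the standard recursion: the mover wins at a terminal position; elsewhere, the mover wins exactly when some move hands the opponent an L position.
n=0: no move; the opponent has just taken the last counter and therefore loses → W
n=1: the only move is to 0(W), a W ⇒ L
n=2: can move to 1, which is L ⇒ W
n=3: the only move is to 2(W), a W ⇒ L
n=4: can move to 3, which is L ⇒ W
n=5: can move to 1, which is L ⇒ W
n=6: moves to 5(W), 2(W); every one is W ⇒ L
n=7: can move to 6, which is L ⇒ W
n=8: moves to 7(W), 4(W); every one is W ⇒ L
n=9: can move to 8, which is L ⇒ W
n=10: can move to 6, which is L ⇒ W
n=11: moves to 10(W), 7(W); every one is W ⇒ L
n=12: can move to 11, which is L ⇒ W
n=13: moves to 12(W), 9(W); every one is W ⇒ L
n=14: can move to 13, which is L ⇒ W
n=15: can move to 11, which is L ⇒ W
n=16: moves to 15(W), 12(W); every one is W ⇒ L
n=17: can move to 16, which is L ⇒ W
n=18: moves to 17(W), 14(W); every one is W ⇒ L
n=19: can move to 18, which is L ⇒ W
n=20: can move to 16, which is L ⇒ W
n=21: moves to 20(W), 17(W); every one is W ⇒ L
n=22: can move to 21, which is L ⇒ W
n=23: moves to 22(W), 19(W); every one is W ⇒ L
n=24: can move to 23, which is L ⇒ W
n=25: can move to 21, which is L ⇒ W
n=26: moves to 25(W), 22(W); every one is W ⇒ L
n=27: can move to 26, which is L ⇒ W
From 27, the L positions reachable in one move are: 26, 23. Any move reaching one of these is winning.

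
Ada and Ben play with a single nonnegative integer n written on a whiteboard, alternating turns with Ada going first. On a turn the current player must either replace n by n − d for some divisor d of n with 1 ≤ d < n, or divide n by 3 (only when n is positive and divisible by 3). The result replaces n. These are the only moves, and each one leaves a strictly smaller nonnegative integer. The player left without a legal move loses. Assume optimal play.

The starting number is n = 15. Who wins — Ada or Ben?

Classify positions by backward induction: terminal positions (no move available) are L. From any other position, the mover wins iff some move reaches an L.
n=0: no move → L
n=1: no move → L
n=2: can move to 1, which is L ⇒ W
n=3: can move to 1, which is L ⇒ W
n=4: moves to 2(W), 3(W); every one is W ⇒ L
n=5: can move to 4, which is L ⇒ W
n=6: can move to 4, which is L ⇒ W
n=7: the only move is to 6(W), a W ⇒ L
n=8: can move to 4, which is L ⇒ W
n=9: moves to 3(W), 6(W), 8(W); every one is W ⇒ L
n=10: can move to 9, which is L ⇒ W
n=11: the only move is to 10(W), a W ⇒ L
n=12: can move to 4, which is L ⇒ W
n=13: the only move is to 12(W), a W ⇒ L
n=14: can move to 7, which is L ⇒ W
n=15: moves to 5(W), 10(W), 12(W), 14(W); every one is W ⇒ L
The starting position 15 is L: whatever Ada does, the opponent receives a W position.

Ben wins.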